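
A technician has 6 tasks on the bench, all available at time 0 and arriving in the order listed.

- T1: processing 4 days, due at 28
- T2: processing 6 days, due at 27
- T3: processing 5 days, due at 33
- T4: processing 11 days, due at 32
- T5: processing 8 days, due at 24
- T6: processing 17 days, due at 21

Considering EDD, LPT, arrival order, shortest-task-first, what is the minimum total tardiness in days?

EDD (increasing due date): T6 T5 T2 T1 T4 T3.
T6: 0→17, due 21, tardiness 0
T5: 17→25, due 24, tardiness 1
T2: 25→31, due 27, tardiness 4
T1: 31→35, due 28, tardiness 7
T4: 35→46, due 32, tardiness 14
T3: 46→51, due 33, tardiness 18
Sum = 0+1+4+7+14+18 = 44.
LPT (decreasing processing time): T6 T4 T5 T2 T3 T1.
T6: 0→17, due 21, tardiness 0
T4: 17→28, due 32, tardiness 0
T5: 28→36, due 24, tardiness 12
T2: 36→42, due 27, tardiness 15
T3: 42→47, due 33, tardiness 14
T1: 47→51, due 28, tardiness 23
Sum = 0+0+12+15+14+23 = 64.
FIFO (arrival order): T1 T2 T3 T4 T5 T6.
T1: 0→4, due 28, tardiness 0
T2: 4→10, due 27, tardiness 0
T3: 10→15, due 33, tardiness 0
T4: 15→26, due 32, tardiness 0
T5: 26→34, due 24, tardiness 10
T6: 34→51, due 21, tardiness 30
Sum = 0+0+0+0+10+30 = 40.
SPT (increasing processing time): T1 T3 T2 T5 T4 T6.
T1: 0→4, due 28, tardiness 0
T3: 4→9, due 33, tardiness 0
T2: 9→15, due 27, tardiness 0
T5: 15→23, due 24, tardiness 0
T4: 23→34, due 32, tardiness 2
T6: 34→51, due 21, tardiness 30
Sum = 0+0+0+0+2+30 = 32.
EDD 44, LPT 64, FIFO 40, SPT 32 → minimum 32.

32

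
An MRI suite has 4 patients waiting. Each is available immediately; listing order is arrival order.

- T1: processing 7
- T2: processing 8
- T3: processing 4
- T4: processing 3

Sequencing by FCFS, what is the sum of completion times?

FIFO (arrival order): T1 T2 T3 T4.
T1: 0→7
T2: 7→15
T3: 15→19
T4: 19→22
Sum = 7+15+19+22 = 63.

63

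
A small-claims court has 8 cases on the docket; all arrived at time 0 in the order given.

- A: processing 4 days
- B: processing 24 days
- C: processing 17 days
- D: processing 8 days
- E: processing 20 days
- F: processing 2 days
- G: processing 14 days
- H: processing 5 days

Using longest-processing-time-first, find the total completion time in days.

LPT (decreasing processing time): B E C G D H A F.
B: 0→24
E: 24→44
C: 44→61
G: 61→75
D: 75→83
H: 83→88
A: 88→92
F: 92→94
Sum = 24+44+61+75+83+88+92+94 = 561.

561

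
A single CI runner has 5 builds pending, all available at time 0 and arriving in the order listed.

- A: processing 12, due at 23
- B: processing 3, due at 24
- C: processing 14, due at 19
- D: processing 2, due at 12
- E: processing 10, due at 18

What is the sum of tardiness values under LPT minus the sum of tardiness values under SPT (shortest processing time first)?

LPT (decreasing processing time): C A E B D.
C: 0→14, due 19, tardiness 0
A: 14→26, due 23, tardiness 3
E: 26→36, due 18, tardiness 18
B: 36→39, due 24, tardiness 15
D: 39→41, due 12, tardiness 29
Sum = 0+3+18+15+29 = 65.
SPT (increasing processing time): D B E A C.
D: 0→2, due 12, tardiness 0
B: 2→5, due 24, tardiness 0
E: 5→15, due 18, tardiness 0
A: 15→27, due 23, tardiness 4
C: 27→41, due 19, tardiness 22
Sum = 0+0+0+4+22 = 26.
Difference = 65 − 26 = 39.

39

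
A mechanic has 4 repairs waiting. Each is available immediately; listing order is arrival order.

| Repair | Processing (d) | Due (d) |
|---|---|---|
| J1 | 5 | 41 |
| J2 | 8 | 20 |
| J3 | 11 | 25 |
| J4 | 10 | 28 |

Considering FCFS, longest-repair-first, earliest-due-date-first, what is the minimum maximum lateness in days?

FIFO (arrival order): J1 J2 J3 J4.
J1: 0→5, due 41, lateness -36
J2: 5→13, due 20, lateness -7
J3: 13→24, due 25, lateness -1
J4: 24→34, due 28, lateness 6
Maximum = 6.
LPT (decreasing processing time): J3 J4 J2 J1.
J3: 0→11, due 25, lateness -14
J4: 11→21, due 28, lateness -7
J2: 21→29, due 20, lateness 9
J1: 29→34, due 41, lateness -7
Maximum = 9.
EDD (increasing due date): J2 J3 J4 J1.
J2: 0→8, due 20, lateness -12
J3: 8→19, due 25, lateness -6
J4: 19→29, due 28, lateness 1
J1: 29→34, due 41, lateness -7
Maximum = 1.
FIFO 6, LPT 9, EDD 1 → minimum 1.

1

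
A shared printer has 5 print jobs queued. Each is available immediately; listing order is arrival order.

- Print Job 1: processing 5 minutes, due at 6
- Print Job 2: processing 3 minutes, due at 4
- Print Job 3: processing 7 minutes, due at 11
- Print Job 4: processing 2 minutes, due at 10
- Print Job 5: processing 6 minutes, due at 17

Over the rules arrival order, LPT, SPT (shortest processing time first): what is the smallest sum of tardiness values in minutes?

FIFO (arrival order): Print Job 1 Print Job 2 Print Job 3 Print Job 4 Print Job 5.
Print Job 1: 0→5, due 6, tardiness 0
Print Job 2: 5→8, due 4, tardiness 4
Print Job 3: 8→15, due 11, tardiness 4
Print Job 4: 15→17, due 10, tardiness 7
Print Job 5: 17→23, due 17, tardiness 6
Sum = 0+4+4+7+6 = 21.
LPT (decreasing processing time): Print Job 3 Print Job 5 Print Job 1 Print Job 2 Print Job 4.
Print Job 3: 0→7, due 11, tardiness 0
Print Job 5: 7→13, due 17, tardiness 0
Print Job 1: 13→18, due 6, tardiness 12
Print Job 2: 18→21, due 4, tardiness 17
Print Job 4: 21→23, due 10, tardiness 13
Sum = 0+0+12+17+13 = 42.
SPT (increasing processing time): Print Job 4 Print Job 2 Print Job 1 Print Job 5 Print Job 3.
Print Job 4: 0→2, due 10, tardiness 0
Print Job 2: 2→5, due 4, tardiness 1
Print Job 1: 5→10, due 6, tardiness 4
Print Job 5: 10→16, due 17, tardiness 0
Print Job 3: 16→23, due 11, tardiness 12
Sum = 0+1+4+0+12 = 17.
FIFO 21, LPT 42, SPT 17 → minimum 17.

17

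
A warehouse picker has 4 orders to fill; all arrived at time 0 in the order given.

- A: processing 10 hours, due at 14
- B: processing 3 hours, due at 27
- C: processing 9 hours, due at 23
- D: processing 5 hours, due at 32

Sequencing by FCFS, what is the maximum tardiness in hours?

FIFO (arrival order): A B C D.
A: 0→10, due 14, tardiness 0
B: 10→13, due 27, tardiness 0
C: 13→22, due 23, tardiness 0
D: 22→27, due 32, tardiness 0
Maximum = 0.

0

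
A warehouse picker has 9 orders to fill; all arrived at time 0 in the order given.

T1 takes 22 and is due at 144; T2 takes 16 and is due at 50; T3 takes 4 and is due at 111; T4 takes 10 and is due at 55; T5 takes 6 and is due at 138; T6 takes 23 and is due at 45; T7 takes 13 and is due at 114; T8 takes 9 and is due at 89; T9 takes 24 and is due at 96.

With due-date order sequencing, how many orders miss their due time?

0

EDD (increasing due date): T6 T2 T4 T8 T9 T3 T7 T5 T1.
T6: 0→23, due 45, tardiness 0
T2: 23→39, due 50, tardiness 0
T4: 39→49, due 55, tardiness 0
T8: 49→58, due 89, tardiness 0
T9: 58→82, due 96, tardiness 0
T3: 82→86, due 111, tardiness 0
T7: 86→99, due 114, tardiness 0
T5: 99→105, due 138, tardiness 0
T1: 105→127, due 144, tardiness 0
Late orders: 0.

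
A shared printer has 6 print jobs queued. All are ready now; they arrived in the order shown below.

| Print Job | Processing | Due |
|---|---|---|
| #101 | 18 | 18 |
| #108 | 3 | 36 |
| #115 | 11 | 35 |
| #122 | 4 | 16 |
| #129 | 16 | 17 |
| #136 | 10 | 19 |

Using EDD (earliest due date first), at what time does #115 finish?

59

EDD (increasing due date): #122 #129 #101 #136 #115 #108.
#122: 0→4
#129: 4→20
#101: 20→38
#136: 38→48
#115: 48→59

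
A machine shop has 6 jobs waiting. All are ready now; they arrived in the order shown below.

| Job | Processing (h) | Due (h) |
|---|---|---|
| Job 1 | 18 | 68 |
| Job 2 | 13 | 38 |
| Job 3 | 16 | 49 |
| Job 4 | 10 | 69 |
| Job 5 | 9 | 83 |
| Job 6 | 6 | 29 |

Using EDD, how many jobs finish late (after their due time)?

0

EDD (increasing due date): Job 6 Job 2 Job 3 Job 1 Job 4 Job 5.
Job 6: 0→6, due 29, tardiness 0
Job 2: 6→19, due 38, tardiness 0
Job 3: 19→35, due 49, tardiness 0
Job 1: 35→53, due 68, tardiness 0
Job 4: 53→63, due 69, tardiness 0
Job 5: 63→72, due 83, tardiness 0
Late jobs: 0.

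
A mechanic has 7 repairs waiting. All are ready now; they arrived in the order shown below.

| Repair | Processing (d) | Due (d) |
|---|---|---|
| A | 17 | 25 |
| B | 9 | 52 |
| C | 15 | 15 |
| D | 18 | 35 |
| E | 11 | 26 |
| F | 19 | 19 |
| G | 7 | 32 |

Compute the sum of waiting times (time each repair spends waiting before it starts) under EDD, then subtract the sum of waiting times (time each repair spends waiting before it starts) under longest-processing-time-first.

EDD (increasing due date): C F A E G D B.
C: waits 0, runs 0→15
F: waits 15, runs 15→34
A: waits 34, runs 34→51
E: waits 51, runs 51→62
G: waits 62, runs 62→69
D: waits 69, runs 69→87
B: waits 87, runs 87→96
Sum = 0+15+34+51+62+69+87 = 318.
LPT (decreasing processing time): F D A C E B G.
F: waits 0, runs 0→19
D: waits 19, runs 19→37
A: waits 37, runs 37→54
C: waits 54, runs 54→69
E: waits 69, runs 69→80
B: waits 80, runs 80→89
G: waits 89, runs 89→96
Sum = 0+19+37+54+69+80+89 = 348.
Difference = 318 − 348 = -30.

-30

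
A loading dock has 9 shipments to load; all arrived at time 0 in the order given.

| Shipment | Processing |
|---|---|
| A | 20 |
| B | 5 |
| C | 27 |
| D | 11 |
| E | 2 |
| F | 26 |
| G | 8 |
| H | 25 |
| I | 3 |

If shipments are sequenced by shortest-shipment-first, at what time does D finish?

SPT (increasing processing time): E I B G D A H F C.
E: 0→2
I: 2→5
B: 5→10
G: 10→18
D: 18→29

29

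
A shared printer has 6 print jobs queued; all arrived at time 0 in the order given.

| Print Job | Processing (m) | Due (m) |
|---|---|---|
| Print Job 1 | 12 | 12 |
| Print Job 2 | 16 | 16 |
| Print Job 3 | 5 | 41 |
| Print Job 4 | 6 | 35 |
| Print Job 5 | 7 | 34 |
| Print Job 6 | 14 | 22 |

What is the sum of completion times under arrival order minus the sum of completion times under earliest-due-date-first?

-28

FIFO (arrival order): Print Job 1 Print Job 2 Print Job 3 Print Job 4 Print Job 5 Print Job 6.
Print Job 1: 0→12
Print Job 2: 12→28
Print Job 3: 28→33
Print Job 4: 33→39
Print Job 5: 39→46
Print Job 6: 46→60
Sum = 12+28+33+39+46+60 = 218.
EDD (increasing due date): Print Job 1 Print Job 2 Print Job 6 Print Job 5 Print Job 4 Print Job 3.
Print Job 1: 0→12
Print Job 2: 12→28
Print Job 6: 28→42
Print Job 5: 42→49
Print Job 4: 49→55
Print Job 3: 55→60
Sum = 12+28+42+49+55+60 = 246.
Difference = 218 − 246 = -28.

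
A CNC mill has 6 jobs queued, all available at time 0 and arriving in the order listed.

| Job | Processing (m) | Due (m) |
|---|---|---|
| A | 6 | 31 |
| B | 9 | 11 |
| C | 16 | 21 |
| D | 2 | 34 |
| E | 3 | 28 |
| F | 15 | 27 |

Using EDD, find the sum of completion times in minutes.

217

EDD (increasing due date): B C F E A D.
B: 0→9
C: 9→25
F: 25→40
E: 40→43
A: 43→49
D: 49→51
Sum = 9+25+40+43+49+51 = 217.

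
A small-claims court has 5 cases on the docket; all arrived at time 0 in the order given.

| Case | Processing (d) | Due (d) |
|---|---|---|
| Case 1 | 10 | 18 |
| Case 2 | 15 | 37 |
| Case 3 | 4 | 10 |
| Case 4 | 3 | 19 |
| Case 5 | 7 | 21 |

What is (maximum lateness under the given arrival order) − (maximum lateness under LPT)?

-7

FIFO (arrival order): Case 1 Case 2 Case 3 Case 4 Case 5.
Case 1: 0→10, due 18, lateness -8
Case 2: 10→25, due 37, lateness -12
Case 3: 25→29, due 10, lateness 19
Case 4: 29→32, due 19, lateness 13
Case 5: 32→39, due 21, lateness 18
Maximum = 19.
LPT (decreasing processing time): Case 2 Case 1 Case 5 Case 3 Case 4.
Case 2: 0→15, due 37, lateness -22
Case 1: 15→25, due 18, lateness 7
Case 5: 25→32, due 21, lateness 11
Case 3: 32→36, due 10, lateness 26
Case 4: 36→39, due 19, lateness 20
Maximum = 26.
Difference = 19 − 26 = -7.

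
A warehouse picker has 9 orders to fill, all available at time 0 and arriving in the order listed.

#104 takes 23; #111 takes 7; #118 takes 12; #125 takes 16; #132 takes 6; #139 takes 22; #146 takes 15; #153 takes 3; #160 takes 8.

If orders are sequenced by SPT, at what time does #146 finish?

SPT (increasing processing time): #153 #132 #111 #160 #118 #146 #125 #139 #104.
#153: 0→3
#132: 3→9
#111: 9→16
#160: 16→24
#118: 24→36
#146: 36→51

51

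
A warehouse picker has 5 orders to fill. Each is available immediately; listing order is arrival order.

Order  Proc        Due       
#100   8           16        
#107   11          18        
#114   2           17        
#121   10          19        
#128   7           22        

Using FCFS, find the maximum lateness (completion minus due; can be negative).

16

FIFO (arrival order): #100 #107 #114 #121 #128.
#100: 0→8, due 16, lateness -8
#107: 8→19, due 18, lateness 1
#114: 19→21, due 17, lateness 4
#121: 21→31, due 19, lateness 12
#128: 31→38, due 22, lateness 16
Maximum = 16.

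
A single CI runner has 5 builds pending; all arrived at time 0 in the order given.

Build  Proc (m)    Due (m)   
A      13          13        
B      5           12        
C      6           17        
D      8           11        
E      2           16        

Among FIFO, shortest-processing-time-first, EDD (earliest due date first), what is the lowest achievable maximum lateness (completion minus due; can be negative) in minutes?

17

FIFO (arrival order): A B C D E.
A: 0→13, due 13, lateness 0
B: 13→18, due 12, lateness 6
C: 18→24, due 17, lateness 7
D: 24→32, due 11, lateness 21
E: 32→34, due 16, lateness 18
Maximum = 21.
SPT (increasing processing time): E B C D A.
E: 0→2, due 16, lateness -14
B: 2→7, due 12, lateness -5
C: 7→13, due 17, lateness -4
D: 13→21, due 11, lateness 10
A: 21→34, due 13, lateness 21
Maximum = 21.
EDD (increasing due date): D B A E C.
D: 0→8, due 11, lateness -3
B: 8→13, due 12, lateness 1
A: 13→26, due 13, lateness 13
E: 26→28, due 16, lateness 12
C: 28→34, due 17, lateness 17
Maximum = 17.
FIFO 21, SPT 21, EDD 17 → minimum 17.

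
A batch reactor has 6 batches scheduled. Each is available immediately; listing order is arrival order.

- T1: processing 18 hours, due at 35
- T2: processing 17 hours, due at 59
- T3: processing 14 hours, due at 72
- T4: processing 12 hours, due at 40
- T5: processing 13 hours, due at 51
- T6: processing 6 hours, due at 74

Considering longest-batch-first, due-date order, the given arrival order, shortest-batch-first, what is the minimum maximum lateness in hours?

LPT (decreasing processing time): T1 T2 T3 T5 T4 T6.
T1: 0→18, due 35, lateness -17
T2: 18→35, due 59, lateness -24
T3: 35→49, due 72, lateness -23
T5: 49→62, due 51, lateness 11
T4: 62→74, due 40, lateness 34
T6: 74→80, due 74, lateness 6
Maximum = 34.
EDD (increasing due date): T1 T4 T5 T2 T3 T6.
T1: 0→18, due 35, lateness -17
T4: 18→30, due 40, lateness -10
T5: 30→43, due 51, lateness -8
T2: 43→60, due 59, lateness 1
T3: 60→74, due 72, lateness 2
T6: 74→80, due 74, lateness 6
Maximum = 6.
FIFO (arrival order): T1 T2 T3 T4 T5 T6.
T1: 0→18, due 35, lateness -17
T2: 18→35, due 59, lateness -24
T3: 35→49, due 72, lateness -23
T4: 49→61, due 40, lateness 21
T5: 61→74, due 51, lateness 23
T6: 74→80, due 74, lateness 6
Maximum = 23.
SPT (increasing processing time): T6 T4 T5 T3 T2 T1.
T6: 0→6, due 74, lateness -68
T4: 6→18, due 40, lateness -22
T5: 18→31, due 51, lateness -20
T3: 31→45, due 72, lateness -27
T2: 45→62, due 59, lateness 3
T1: 62→80, due 35, lateness 45
Maximum = 45.
LPT 34, EDD 6, FIFO 23, SPT 45 → minimum 6.

6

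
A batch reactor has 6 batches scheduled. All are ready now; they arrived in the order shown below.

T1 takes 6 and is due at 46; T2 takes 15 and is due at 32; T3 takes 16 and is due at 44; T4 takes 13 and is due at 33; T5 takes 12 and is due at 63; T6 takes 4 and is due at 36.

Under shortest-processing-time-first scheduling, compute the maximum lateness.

22

SPT (increasing processing time): T6 T1 T5 T4 T2 T3.
T6: 0→4, due 36, lateness -32
T1: 4→10, due 46, lateness -36
T5: 10→22, due 63, lateness -41
T4: 22→35, due 33, lateness 2
T2: 35→50, due 32, lateness 18
T3: 50→66, due 44, lateness 22
Maximum = 22.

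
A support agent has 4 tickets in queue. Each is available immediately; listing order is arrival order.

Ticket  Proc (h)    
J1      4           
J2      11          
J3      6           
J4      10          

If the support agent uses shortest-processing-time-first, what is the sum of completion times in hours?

SPT (increasing processing time): J1 J3 J4 J2.
J1: 0→4
J3: 4→10
J4: 10→20
J2: 20→31
Sum = 4+10+20+31 = 65.

65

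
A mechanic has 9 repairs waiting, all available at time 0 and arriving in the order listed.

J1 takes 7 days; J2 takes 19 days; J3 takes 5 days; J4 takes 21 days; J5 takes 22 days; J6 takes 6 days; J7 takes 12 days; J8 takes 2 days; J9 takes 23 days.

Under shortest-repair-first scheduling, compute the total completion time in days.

SPT (increasing processing time): J8 J3 J6 J1 J7 J2 J4 J5 J9.
J8: 0→2
J3: 2→7
J6: 7→13
J1: 13→20
J7: 20→32
J2: 32→51
J4: 51→72
J5: 72→94
J9: 94→117
Sum = 2+7+13+20+32+51+72+94+117 = 408.

408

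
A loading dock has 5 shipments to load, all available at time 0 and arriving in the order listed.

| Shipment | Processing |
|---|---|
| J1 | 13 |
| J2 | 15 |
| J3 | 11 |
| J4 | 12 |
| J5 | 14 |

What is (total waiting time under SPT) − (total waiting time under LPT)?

-20

SPT (increasing processing time): J3 J4 J1 J5 J2.
J3: waits 0, runs 0→11
J4: waits 11, runs 11→23
J1: waits 23, runs 23→36
J5: waits 36, runs 36→50
J2: waits 50, runs 50→65
Sum = 0+11+23+36+50 = 120.
LPT (decreasing processing time): J2 J5 J1 J4 J3.
J2: waits 0, runs 0→15
J5: waits 15, runs 15→29
J1: waits 29, runs 29→42
J4: waits 42, runs 42→54
J3: waits 54, runs 54→65
Sum = 0+15+29+42+54 = 140.
Difference = 120 − 140 = -20.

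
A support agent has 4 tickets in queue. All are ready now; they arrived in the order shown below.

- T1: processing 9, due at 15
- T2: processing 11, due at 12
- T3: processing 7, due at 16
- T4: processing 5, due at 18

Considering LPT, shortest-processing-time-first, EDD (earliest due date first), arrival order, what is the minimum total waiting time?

38

LPT (decreasing processing time): T2 T1 T3 T4.
T2: waits 0, runs 0→11
T1: waits 11, runs 11→20
T3: waits 20, runs 20→27
T4: waits 27, runs 27→32
Sum = 0+11+20+27 = 58.
SPT (increasing processing time): T4 T3 T1 T2.
T4: waits 0, runs 0→5
T3: waits 5, runs 5→12
T1: waits 12, runs 12→21
T2: waits 21, runs 21→32
Sum = 0+5+12+21 = 38.
EDD (increasing due date): T2 T1 T3 T4.
T2: waits 0, runs 0→11
T1: waits 11, runs 11→20
T3: waits 20, runs 20→27
T4: waits 27, runs 27→32
Sum = 0+11+20+27 = 58.
FIFO (arrival order): T1 T2 T3 T4.
T1: waits 0, runs 0→9
T2: waits 9, runs 9→20
T3: waits 20, runs 20→27
T4: waits 27, runs 27→32
Sum = 0+9+20+27 = 56.
LPT 58, SPT 38, EDD 58, FIFO 56 → minimum 38.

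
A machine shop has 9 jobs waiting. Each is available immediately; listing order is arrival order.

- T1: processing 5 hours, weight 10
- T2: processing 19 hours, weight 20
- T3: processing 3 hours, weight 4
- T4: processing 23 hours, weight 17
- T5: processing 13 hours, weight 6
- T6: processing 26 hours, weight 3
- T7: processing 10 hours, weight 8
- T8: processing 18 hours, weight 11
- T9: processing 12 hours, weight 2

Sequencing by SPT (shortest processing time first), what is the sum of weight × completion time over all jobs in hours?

4963

SPT (increasing processing time): T3 T1 T7 T9 T5 T8 T2 T4 T6.
T3: finishes 3, weight 4, w·C = 12
T1: finishes 8, weight 10, w·C = 80
T7: finishes 18, weight 8, w·C = 144
T9: finishes 30, weight 2, w·C = 60
T5: finishes 43, weight 6, w·C = 258
T8: finishes 61, weight 11, w·C = 671
T2: finishes 80, weight 20, w·C = 1600
T4: finishes 103, weight 17, w·C = 1751
T6: finishes 129, weight 3, w·C = 387
Sum = 12+80+144+60+258+671+1600+1751+387 = 4963.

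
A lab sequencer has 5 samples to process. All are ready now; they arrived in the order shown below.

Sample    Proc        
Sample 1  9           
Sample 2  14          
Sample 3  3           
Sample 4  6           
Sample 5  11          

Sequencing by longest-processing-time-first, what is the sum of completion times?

156

LPT (decreasing processing time): Sample 2 Sample 5 Sample 1 Sample 4 Sample 3.
Sample 2: 0→14
Sample 5: 14→25
Sample 1: 25→34
Sample 4: 34→40
Sample 3: 40→43
Sum = 14+25+34+40+43 = 156.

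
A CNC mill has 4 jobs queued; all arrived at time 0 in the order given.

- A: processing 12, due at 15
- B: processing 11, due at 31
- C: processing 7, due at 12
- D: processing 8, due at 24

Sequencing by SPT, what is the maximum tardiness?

SPT (increasing processing time): C D B A.
C: 0→7, due 12, tardiness 0
D: 7→15, due 24, tardiness 0
B: 15→26, due 31, tardiness 0
A: 26→38, due 15, tardiness 23
Maximum = 23.

23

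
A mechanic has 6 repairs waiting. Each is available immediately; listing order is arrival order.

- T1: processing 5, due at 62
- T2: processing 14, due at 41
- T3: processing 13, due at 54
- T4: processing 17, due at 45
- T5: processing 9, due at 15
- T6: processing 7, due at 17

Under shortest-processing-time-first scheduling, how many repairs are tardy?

3

SPT (increasing processing time): T1 T6 T5 T3 T2 T4.
T1: 0→5, due 62, tardiness 0
T6: 5→12, due 17, tardiness 0
T5: 12→21, due 15, tardiness 6
T3: 21→34, due 54, tardiness 0
T2: 34→48, due 41, tardiness 7
T4: 48→65, due 45, tardiness 20
Late repairs: 3.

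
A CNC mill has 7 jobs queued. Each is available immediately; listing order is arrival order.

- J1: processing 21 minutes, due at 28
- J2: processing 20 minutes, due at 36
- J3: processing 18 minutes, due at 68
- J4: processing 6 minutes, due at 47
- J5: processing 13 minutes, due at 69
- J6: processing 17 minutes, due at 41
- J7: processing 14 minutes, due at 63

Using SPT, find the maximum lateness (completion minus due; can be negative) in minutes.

81

SPT (increasing processing time): J4 J5 J7 J6 J3 J2 J1.
J4: 0→6, due 47, lateness -41
J5: 6→19, due 69, lateness -50
J7: 19→33, due 63, lateness -30
J6: 33→50, due 41, lateness 9
J3: 50→68, due 68, lateness 0
J2: 68→88, due 36, lateness 52
J1: 88→109, due 28, lateness 81
Maximum = 81.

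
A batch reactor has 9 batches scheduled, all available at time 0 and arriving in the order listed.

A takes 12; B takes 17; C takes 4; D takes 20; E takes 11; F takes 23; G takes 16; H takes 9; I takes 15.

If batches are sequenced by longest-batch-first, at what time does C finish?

LPT (decreasing processing time): F D B G I A E H C.
F: 0→23
D: 23→43
B: 43→60
G: 60→76
I: 76→91
A: 91→103
E: 103→114
H: 114→123
C: 123→127

127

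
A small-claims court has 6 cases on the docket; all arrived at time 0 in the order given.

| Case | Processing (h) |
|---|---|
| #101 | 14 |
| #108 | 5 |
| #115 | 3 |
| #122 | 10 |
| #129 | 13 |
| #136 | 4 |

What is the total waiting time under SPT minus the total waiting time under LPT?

-87

SPT (increasing processing time): #115 #136 #108 #122 #129 #101.
#115: waits 0, runs 0→3
#136: waits 3, runs 3→7
#108: waits 7, runs 7→12
#122: waits 12, runs 12→22
#129: waits 22, runs 22→35
#101: waits 35, runs 35→49
Sum = 0+3+7+12+22+35 = 79.
LPT (decreasing processing time): #101 #129 #122 #108 #136 #115.
#101: waits 0, runs 0→14
#129: waits 14, runs 14→27
#122: waits 27, runs 27→37
#108: waits 37, runs 37→42
#136: waits 42, runs 42→46
#115: waits 46, runs 46→49
Sum = 0+14+27+37+42+46 = 166.
Difference = 79 − 166 = -87.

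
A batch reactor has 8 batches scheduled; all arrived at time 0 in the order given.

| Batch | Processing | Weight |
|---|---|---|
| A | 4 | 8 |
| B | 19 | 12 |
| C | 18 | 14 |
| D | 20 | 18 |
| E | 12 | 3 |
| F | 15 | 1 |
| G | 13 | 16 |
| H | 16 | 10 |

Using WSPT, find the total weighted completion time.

WSPT (decreasing weight/processing-time ratio): A G D C B H E F.
A: finishes 4, weight 8, w·C = 32
G: finishes 17, weight 16, w·C = 272
D: finishes 37, weight 18, w·C = 666
C: finishes 55, weight 14, w·C = 770
B: finishes 74, weight 12, w·C = 888
H: finishes 90, weight 10, w·C = 900
E: finishes 102, weight 3, w·C = 306
F: finishes 117, weight 1, w·C = 117
Sum = 32+272+666+770+888+900+306+117 = 3951.

3951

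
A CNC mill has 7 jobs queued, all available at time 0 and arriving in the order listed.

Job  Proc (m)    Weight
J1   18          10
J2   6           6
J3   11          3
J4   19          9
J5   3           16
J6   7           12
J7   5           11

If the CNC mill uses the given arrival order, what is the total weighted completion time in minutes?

FIFO (arrival order): J1 J2 J3 J4 J5 J6 J7.
J1: finishes 18, weight 10, w·C = 180
J2: finishes 24, weight 6, w·C = 144
J3: finishes 35, weight 3, w·C = 105
J4: finishes 54, weight 9, w·C = 486
J5: finishes 57, weight 16, w·C = 912
J6: finishes 64, weight 12, w·C = 768
J7: finishes 69, weight 11, w·C = 759
Sum = 180+144+105+486+912+768+759 = 3354.

3354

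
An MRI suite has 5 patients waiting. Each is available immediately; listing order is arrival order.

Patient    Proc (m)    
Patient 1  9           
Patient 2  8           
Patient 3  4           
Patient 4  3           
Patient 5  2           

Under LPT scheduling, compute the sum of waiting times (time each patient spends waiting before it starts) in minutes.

71

LPT (decreasing processing time): Patient 1 Patient 2 Patient 3 Patient 4 Patient 5.
Patient 1: waits 0, runs 0→9
Patient 2: waits 9, runs 9→17
Patient 3: waits 17, runs 17→21
Patient 4: waits 21, runs 21→24
Patient 5: waits 24, runs 24→26
Sum = 0+9+17+21+24 = 71.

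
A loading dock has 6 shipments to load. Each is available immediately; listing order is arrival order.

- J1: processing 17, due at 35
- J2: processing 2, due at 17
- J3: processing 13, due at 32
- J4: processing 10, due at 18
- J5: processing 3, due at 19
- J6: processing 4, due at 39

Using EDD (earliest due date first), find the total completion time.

EDD (increasing due date): J2 J4 J5 J3 J1 J6.
J2: 0→2
J4: 2→12
J5: 12→15
J3: 15→28
J1: 28→45
J6: 45→49
Sum = 2+12+15+28+45+49 = 151.

151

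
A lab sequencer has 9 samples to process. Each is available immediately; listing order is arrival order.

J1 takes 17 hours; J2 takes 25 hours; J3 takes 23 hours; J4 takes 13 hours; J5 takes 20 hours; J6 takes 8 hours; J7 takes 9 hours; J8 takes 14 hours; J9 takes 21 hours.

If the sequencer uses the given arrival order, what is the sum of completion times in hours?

FIFO (arrival order): J1 J2 J3 J4 J5 J6 J7 J8 J9.
J1: 0→17
J2: 17→42
J3: 42→65
J4: 65→78
J5: 78→98
J6: 98→106
J7: 106→115
J8: 115→129
J9: 129→150
Sum = 17+42+65+78+98+106+115+129+150 = 800.

800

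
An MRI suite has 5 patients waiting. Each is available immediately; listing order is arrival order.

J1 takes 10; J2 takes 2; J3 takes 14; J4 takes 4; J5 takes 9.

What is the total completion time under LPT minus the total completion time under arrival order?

LPT (decreasing processing time): J3 J1 J5 J4 J2.
J3: 0→14
J1: 14→24
J5: 24→33
J4: 33→37
J2: 37→39
Sum = 14+24+33+37+39 = 147.
FIFO (arrival order): J1 J2 J3 J4 J5.
J1: 0→10
J2: 10→12
J3: 12→26
J4: 26→30
J5: 30→39
Sum = 10+12+26+30+39 = 117.
Difference = 147 − 117 = 30.

30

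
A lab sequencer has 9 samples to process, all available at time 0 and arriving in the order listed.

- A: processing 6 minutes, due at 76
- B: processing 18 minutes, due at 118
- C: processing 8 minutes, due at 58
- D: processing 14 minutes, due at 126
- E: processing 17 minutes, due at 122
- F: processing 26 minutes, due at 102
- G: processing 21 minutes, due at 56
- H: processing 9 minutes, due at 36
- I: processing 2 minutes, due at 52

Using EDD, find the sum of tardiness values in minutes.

0

EDD (increasing due date): H I G C A F B E D.
H: 0→9, due 36, tardiness 0
I: 9→11, due 52, tardiness 0
G: 11→32, due 56, tardiness 0
C: 32→40, due 58, tardiness 0
A: 40→46, due 76, tardiness 0
F: 46→72, due 102, tardiness 0
B: 72→90, due 118, tardiness 0
E: 90→107, due 122, tardiness 0
D: 107→121, due 126, tardiness 0
Sum = 0+0+0+0+0+0+0+0+0 = 0.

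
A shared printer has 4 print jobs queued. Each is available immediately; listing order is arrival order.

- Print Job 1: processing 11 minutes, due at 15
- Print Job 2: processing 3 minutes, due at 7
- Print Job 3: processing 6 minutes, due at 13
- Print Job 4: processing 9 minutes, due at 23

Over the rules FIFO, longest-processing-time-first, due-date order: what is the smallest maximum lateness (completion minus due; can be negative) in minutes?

6

FIFO (arrival order): Print Job 1 Print Job 2 Print Job 3 Print Job 4.
Print Job 1: 0→11, due 15, lateness -4
Print Job 2: 11→14, due 7, lateness 7
Print Job 3: 14→20, due 13, lateness 7
Print Job 4: 20→29, due 23, lateness 6
Maximum = 7.
LPT (decreasing processing time): Print Job 1 Print Job 4 Print Job 3 Print Job 2.
Print Job 1: 0→11, due 15, lateness -4
Print Job 4: 11→20, due 23, lateness -3
Print Job 3: 20→26, due 13, lateness 13
Print Job 2: 26→29, due 7, lateness 22
Maximum = 22.
EDD (increasing due date): Print Job 2 Print Job 3 Print Job 1 Print Job 4.
Print Job 2: 0→3, due 7, lateness -4
Print Job 3: 3→9, due 13, lateness -4
Print Job 1: 9→20, due 15, lateness 5
Print Job 4: 20→29, due 23, lateness 6
Maximum = 6.
FIFO 7, LPT 22, EDD 6 → minimum 6.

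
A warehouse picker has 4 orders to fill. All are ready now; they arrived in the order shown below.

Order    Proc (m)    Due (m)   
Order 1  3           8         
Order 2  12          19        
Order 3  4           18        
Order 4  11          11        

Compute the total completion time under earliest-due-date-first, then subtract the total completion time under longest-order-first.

-27

EDD (increasing due date): Order 1 Order 4 Order 3 Order 2.
Order 1: 0→3
Order 4: 3→14
Order 3: 14→18
Order 2: 18→30
Sum = 3+14+18+30 = 65.
LPT (decreasing processing time): Order 2 Order 4 Order 3 Order 1.
Order 2: 0→12
Order 4: 12→23
Order 3: 23→27
Order 1: 27→30
Sum = 12+23+27+30 = 92.
Difference = 65 − 92 = -27.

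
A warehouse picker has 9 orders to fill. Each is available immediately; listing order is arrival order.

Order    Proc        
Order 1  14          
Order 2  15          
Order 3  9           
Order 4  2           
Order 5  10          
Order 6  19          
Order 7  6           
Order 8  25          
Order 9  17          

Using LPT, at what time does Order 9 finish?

LPT (decreasing processing time): Order 8 Order 6 Order 9 Order 2 Order 1 Order 5 Order 3 Order 7 Order 4.
Order 8: 0→25
Order 6: 25→44
Order 9: 44→61

61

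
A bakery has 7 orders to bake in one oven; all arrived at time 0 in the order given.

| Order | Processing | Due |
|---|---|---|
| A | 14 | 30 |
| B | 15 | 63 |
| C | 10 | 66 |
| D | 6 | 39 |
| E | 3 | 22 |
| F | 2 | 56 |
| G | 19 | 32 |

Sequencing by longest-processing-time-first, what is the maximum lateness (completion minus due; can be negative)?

LPT (decreasing processing time): G B A C D E F.
G: 0→19, due 32, lateness -13
B: 19→34, due 63, lateness -29
A: 34→48, due 30, lateness 18
C: 48→58, due 66, lateness -8
D: 58→64, due 39, lateness 25
E: 64→67, due 22, lateness 45
F: 67→69, due 56, lateness 13
Maximum = 45.

45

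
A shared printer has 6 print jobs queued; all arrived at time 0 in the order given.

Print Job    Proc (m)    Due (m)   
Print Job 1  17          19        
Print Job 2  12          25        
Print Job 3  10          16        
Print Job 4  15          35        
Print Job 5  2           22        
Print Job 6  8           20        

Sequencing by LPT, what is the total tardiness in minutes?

LPT (decreasing processing time): Print Job 1 Print Job 4 Print Job 2 Print Job 3 Print Job 6 Print Job 5.
Print Job 1: 0→17, due 19, tardiness 0
Print Job 4: 17→32, due 35, tardiness 0
Print Job 2: 32→44, due 25, tardiness 19
Print Job 3: 44→54, due 16, tardiness 38
Print Job 6: 54→62, due 20, tardiness 42
Print Job 5: 62→64, due 22, tardiness 42
Sum = 0+0+19+38+42+42 = 141.

141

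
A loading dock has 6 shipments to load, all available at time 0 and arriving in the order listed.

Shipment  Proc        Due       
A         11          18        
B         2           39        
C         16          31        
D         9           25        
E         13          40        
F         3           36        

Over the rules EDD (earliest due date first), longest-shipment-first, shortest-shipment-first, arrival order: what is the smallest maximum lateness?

EDD (increasing due date): A D C F B E.
A: 0→11, due 18, lateness -7
D: 11→20, due 25, lateness -5
C: 20→36, due 31, lateness 5
F: 36→39, due 36, lateness 3
B: 39→41, due 39, lateness 2
E: 41→54, due 40, lateness 14
Maximum = 14.
LPT (decreasing processing time): C E A D F B.
C: 0→16, due 31, lateness -15
E: 16→29, due 40, lateness -11
A: 29→40, due 18, lateness 22
D: 40→49, due 25, lateness 24
F: 49→52, due 36, lateness 16
B: 52→54, due 39, lateness 15
Maximum = 24.
SPT (increasing processing time): B F D A E C.
B: 0→2, due 39, lateness -37
F: 2→5, due 36, lateness -31
D: 5→14, due 25, lateness -11
A: 14→25, due 18, lateness 7
E: 25→38, due 40, lateness -2
C: 38→54, due 31, lateness 23
Maximum = 23.
FIFO (arrival order): A B C D E F.
A: 0→11, due 18, lateness -7
B: 11→13, due 39, lateness -26
C: 13→29, due 31, lateness -2
D: 29→38, due 25, lateness 13
E: 38→51, due 40, lateness 11
F: 51→54, due 36, lateness 18
Maximum = 18.
EDD 14, LPT 24, SPT 23, FIFO 18 → minimum 14.

14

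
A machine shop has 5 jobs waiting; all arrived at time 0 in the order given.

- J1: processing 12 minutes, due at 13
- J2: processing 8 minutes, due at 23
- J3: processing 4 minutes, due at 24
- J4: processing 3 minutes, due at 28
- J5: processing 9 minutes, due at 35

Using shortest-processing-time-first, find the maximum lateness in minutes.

23

SPT (increasing processing time): J4 J3 J2 J5 J1.
J4: 0→3, due 28, lateness -25
J3: 3→7, due 24, lateness -17
J2: 7→15, due 23, lateness -8
J5: 15→24, due 35, lateness -11
J1: 24→36, due 13, lateness 23
Maximum = 23.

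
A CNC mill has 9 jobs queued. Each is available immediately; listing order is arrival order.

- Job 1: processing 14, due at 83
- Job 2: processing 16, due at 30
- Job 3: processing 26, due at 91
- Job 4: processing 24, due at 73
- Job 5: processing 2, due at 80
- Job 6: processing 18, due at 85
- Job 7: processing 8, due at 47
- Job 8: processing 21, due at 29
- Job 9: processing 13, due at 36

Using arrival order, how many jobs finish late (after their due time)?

FIFO (arrival order): Job 1 Job 2 Job 3 Job 4 Job 5 Job 6 Job 7 Job 8 Job 9.
Job 1: 0→14, due 83, tardiness 0
Job 2: 14→30, due 30, tardiness 0
Job 3: 30→56, due 91, tardiness 0
Job 4: 56→80, due 73, tardiness 7
Job 5: 80→82, due 80, tardiness 2
Job 6: 82→100, due 85, tardiness 15
Job 7: 100→108, due 47, tardiness 61
Job 8: 108→129, due 29, tardiness 100
Job 9: 129→142, due 36, tardiness 106
Late jobs: 6.

6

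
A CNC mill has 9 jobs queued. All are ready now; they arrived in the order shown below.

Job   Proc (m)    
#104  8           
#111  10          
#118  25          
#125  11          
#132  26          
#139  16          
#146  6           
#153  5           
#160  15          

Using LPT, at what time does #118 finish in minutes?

51

LPT (decreasing processing time): #132 #118 #139 #160 #125 #111 #104 #146 #153.
#132: 0→26
#118: 26→51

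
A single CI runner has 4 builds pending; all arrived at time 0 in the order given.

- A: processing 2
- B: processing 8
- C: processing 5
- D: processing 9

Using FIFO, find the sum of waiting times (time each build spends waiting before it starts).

27

FIFO (arrival order): A B C D.
A: waits 0, runs 0→2
B: waits 2, runs 2→10
C: waits 10, runs 10→15
D: waits 15, runs 15→24
Sum = 0+2+10+15 = 27.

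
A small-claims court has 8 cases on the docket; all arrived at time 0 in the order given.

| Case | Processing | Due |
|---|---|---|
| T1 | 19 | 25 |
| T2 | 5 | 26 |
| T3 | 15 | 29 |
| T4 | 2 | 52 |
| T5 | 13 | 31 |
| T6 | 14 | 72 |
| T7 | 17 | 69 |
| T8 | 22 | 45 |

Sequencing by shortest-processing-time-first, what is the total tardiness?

142

SPT (increasing processing time): T4 T2 T5 T6 T3 T7 T1 T8.
T4: 0→2, due 52, tardiness 0
T2: 2→7, due 26, tardiness 0
T5: 7→20, due 31, tardiness 0
T6: 20→34, due 72, tardiness 0
T3: 34→49, due 29, tardiness 20
T7: 49→66, due 69, tardiness 0
T1: 66→85, due 25, tardiness 60
T8: 85→107, due 45, tardiness 62
Sum = 0+0+0+0+20+0+60+62 = 142.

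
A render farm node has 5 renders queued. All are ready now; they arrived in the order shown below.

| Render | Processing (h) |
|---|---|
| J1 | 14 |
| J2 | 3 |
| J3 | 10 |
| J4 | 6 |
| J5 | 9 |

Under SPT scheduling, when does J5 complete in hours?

18

SPT (increasing processing time): J2 J4 J5 J3 J1.
J2: 0→3
J4: 3→9
J5: 9→18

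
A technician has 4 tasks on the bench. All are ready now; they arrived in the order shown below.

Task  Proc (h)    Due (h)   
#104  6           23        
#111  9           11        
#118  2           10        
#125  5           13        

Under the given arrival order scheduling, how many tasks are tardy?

FIFO (arrival order): #104 #111 #118 #125.
#104: 0→6, due 23, tardiness 0
#111: 6→15, due 11, tardiness 4
#118: 15→17, due 10, tardiness 7
#125: 17→22, due 13, tardiness 9
Late tasks: 3.

3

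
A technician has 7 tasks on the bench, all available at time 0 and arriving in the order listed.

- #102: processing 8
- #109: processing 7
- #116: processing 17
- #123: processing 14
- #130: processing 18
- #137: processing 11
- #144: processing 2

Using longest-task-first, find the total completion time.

LPT (decreasing processing time): #130 #116 #123 #137 #102 #109 #144.
#130: 0→18
#116: 18→35
#123: 35→49
#137: 49→60
#102: 60→68
#109: 68→75
#144: 75→77
Sum = 18+35+49+60+68+75+77 = 382.

382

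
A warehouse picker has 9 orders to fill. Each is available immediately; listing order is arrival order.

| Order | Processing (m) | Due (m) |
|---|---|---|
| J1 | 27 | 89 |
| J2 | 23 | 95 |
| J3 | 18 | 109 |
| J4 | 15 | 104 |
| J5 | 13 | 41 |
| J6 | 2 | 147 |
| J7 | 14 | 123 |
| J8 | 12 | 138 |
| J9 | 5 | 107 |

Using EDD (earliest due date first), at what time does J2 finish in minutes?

63

EDD (increasing due date): J5 J1 J2 J4 J9 J3 J7 J8 J6.
J5: 0→13
J1: 13→40
J2: 40→63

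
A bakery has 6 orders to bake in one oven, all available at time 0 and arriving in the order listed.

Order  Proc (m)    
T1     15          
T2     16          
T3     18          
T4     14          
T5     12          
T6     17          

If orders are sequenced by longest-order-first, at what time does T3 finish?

LPT (decreasing processing time): T3 T6 T2 T1 T4 T5.
T3: 0→18

18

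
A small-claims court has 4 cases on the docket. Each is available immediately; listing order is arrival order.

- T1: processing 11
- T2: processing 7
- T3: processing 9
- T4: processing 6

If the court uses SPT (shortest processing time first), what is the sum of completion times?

SPT (increasing processing time): T4 T2 T3 T1.
T4: 0→6
T2: 6→13
T3: 13→22
T1: 22→33
Sum = 6+13+22+33 = 74.

74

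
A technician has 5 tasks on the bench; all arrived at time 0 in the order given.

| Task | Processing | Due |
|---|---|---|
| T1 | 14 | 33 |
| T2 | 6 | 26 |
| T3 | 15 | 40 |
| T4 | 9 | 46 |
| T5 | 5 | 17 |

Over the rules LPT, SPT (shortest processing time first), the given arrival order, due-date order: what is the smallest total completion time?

119

LPT (decreasing processing time): T3 T1 T4 T2 T5.
T3: 0→15
T1: 15→29
T4: 29→38
T2: 38→44
T5: 44→49
Sum = 15+29+38+44+49 = 175.
SPT (increasing processing time): T5 T2 T4 T1 T3.
T5: 0→5
T2: 5→11
T4: 11→20
T1: 20→34
T3: 34→49
Sum = 5+11+20+34+49 = 119.
FIFO (arrival order): T1 T2 T3 T4 T5.
T1: 0→14
T2: 14→20
T3: 20→35
T4: 35→44
T5: 44→49
Sum = 14+20+35+44+49 = 162.
EDD (increasing due date): T5 T2 T1 T3 T4.
T5: 0→5
T2: 5→11
T1: 11→25
T3: 25→40
T4: 40→49
Sum = 5+11+25+40+49 = 130.
LPT 175, SPT 119, FIFO 162, EDD 130 → minimum 119.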